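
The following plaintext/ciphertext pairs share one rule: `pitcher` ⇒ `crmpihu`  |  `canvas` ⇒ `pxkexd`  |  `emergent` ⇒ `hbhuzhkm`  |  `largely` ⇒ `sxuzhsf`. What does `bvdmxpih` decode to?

mustache

Treating letters as 0–25, the rule is x ↦ 9x + 23 (mod 26).
Undoing it on bvdmxpih: b(1)→3·(1−23)≡12=m; v(21)→3·(21−23)≡20=u; d(3)→3·(3−23)≡18=s; m(12)→3·(12−23)≡19=t; x(23)→3·(23−23)≡0=a; p(15)→3·(15−23)≡2=c; i(8)→3·(8−23)≡7=h; h(7)→3·(7−23)≡4=e (all mod 26).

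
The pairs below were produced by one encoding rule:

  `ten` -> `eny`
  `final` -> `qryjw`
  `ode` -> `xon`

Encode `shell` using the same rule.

The shift depends on letter class: consonant t→e is +11, but vowel e→n is +9. Two shifts are in play — +9 for a/e/i/o/u, +11 for every other letter.
On shell: s(cons)+11=d, h(cons)+11=s, e(vowel)+9=n, l(cons)+11=w, l(cons)+11=w.

dsnww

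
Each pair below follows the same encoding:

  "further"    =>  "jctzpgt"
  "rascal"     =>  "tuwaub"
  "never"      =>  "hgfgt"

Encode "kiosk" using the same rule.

f(5)→j(9) and u(20)→c(2) fit y≡3x+20 (mod 26); the inverse of 3 mod 26 is 9. Treating letters as 0–25, the rule is x ↦ 3x + 20 (mod 26).
For kiosk: k(10)→3·10+20≡24=y; i(8)→3·8+20≡18=s; o(14)→3·14+20≡10=k; s(18)→3·18+20≡22=w; k(10)→3·10+20≡24=y (all mod 26).

yskwy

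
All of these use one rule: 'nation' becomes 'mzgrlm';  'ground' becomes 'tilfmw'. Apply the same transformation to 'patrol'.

kzgilo

Each pair mirrors across the alphabet (n↔m, a↔z, t↔g): positions sum to 25. Letters are reflected about the middle of the alphabet (position → 25−position): Atbash.
On patrol: p↔k, a↔z, t↔g, r↔i, o↔l, l↔o.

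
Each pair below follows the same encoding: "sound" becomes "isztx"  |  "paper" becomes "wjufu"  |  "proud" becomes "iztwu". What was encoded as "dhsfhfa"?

vacancy

The output letters match the input read backwards, each shifted +5: sound reversed is dnuos. The word is reversed, then every letter is shifted forward by 5.
Decoding dhsfhfa: shift back: d−5=y, h−5=c, s−5=n, f−5=a, h−5=c, f−5=a, a−5=v → ycnacav; then reverse → vacancy.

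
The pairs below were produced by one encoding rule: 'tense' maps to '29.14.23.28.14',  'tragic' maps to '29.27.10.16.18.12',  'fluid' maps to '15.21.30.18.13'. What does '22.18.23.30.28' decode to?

minus

The number is (letter's place in the alphabet, a=1) + 9.
Decoding 22.18.23.30.28: 22→(22−9)÷1=13=m, 18→(18−9)÷1=9=i, 23→(23−9)÷1=14=n, 30→(30−9)÷1=21=u, 28→(28−9)÷1=19=s.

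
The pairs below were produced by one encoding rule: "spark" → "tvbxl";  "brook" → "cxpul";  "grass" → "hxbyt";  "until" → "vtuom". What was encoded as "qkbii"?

Shifts by position in spark: pos 0: s→t (+1), pos 1: p→v (+6), pos 2: a→b (+1), pos 3: r→x (+6) — repeating every 2. A repeating key of period 2 is used — shifts +1, +6 over and over.
Reversing it on qkbii: q−1=p, k−6=e, b−1=a, i−6=c, i−1=h.

peach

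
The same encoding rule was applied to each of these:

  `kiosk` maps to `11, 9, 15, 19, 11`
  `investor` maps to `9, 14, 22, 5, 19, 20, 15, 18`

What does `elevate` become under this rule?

k is letter #11 and maps to 11: an offset of 0. Letters become their 1-indexed alphabet positions: a=1 … z=26.
On elevate: e=5→5, l=12→12, e=5→5, v=22→22, a=1→1, t=20→20, e=5→5.

5, 12, 5, 22, 1, 20, 5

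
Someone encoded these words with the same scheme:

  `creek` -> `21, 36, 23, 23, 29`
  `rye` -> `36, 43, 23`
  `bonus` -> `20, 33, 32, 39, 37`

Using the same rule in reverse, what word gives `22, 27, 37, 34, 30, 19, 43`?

display

c is letter #3 and maps to 21: an offset of 18. The number is (letter's place in the alphabet, a=1) + 18.
Undoing it on 22, 27, 37, 34, 30, 19, 43: 22→(22−18)÷1=4=d, 27→(27−18)÷1=9=i, 37→(37−18)÷1=19=s, 34→(34−18)÷1=16=p, 30→(30−18)÷1=12=l, 19→(19−18)÷1=1=a, 43→(43−18)÷1=25=y.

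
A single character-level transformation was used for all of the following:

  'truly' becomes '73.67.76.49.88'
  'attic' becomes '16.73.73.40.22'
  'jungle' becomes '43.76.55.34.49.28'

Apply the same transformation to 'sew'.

Each letter becomes 3×(its alphabet position, a=1..z=26) + 13.
For sew: s=19→70, e=5→28, w=23→82.

70.28.82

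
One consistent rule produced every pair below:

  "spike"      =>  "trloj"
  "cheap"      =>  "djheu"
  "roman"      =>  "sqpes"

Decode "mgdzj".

Letter i (0-indexed) is shifted by i+1, so successive shifts are 1, 2, 3, ….
Undoing it on mgdzj: m−1=l, g−2=e, d−3=a, z−4=v, j−5=e.

leave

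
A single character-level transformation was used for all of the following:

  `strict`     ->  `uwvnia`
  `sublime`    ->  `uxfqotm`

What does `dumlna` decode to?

In strict: s→u is +2, t→w is +3, r→v is +4, i→n is +5 — the shift increases by 1 each position. Letter i (0-indexed) is shifted by i+2, so successive shifts are 2, 3, 4, ….
Decoding dumlna: d−2=b, u−3=r, m−4=i, l−5=g, n−6=h, a−7=t.

bright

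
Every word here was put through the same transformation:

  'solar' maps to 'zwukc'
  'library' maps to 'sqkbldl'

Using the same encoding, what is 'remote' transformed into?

Each letter shifts forward by (position + 7), i.e. 7, 8, 9, … — the shift grows by one for each successive letter.
For remote: r+7=y, e+8=m, m+9=v, o+10=y, t+11=e, e+12=q.

ymvyeq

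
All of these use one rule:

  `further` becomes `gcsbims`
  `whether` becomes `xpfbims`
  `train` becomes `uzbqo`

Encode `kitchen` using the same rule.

Shifts by position in further: pos 0: f→g (+1), pos 1: u→c (+8), pos 2: r→s (+1), pos 3: t→b (+8) — repeating every 2. It's a Vigenère-style cipher with numeric key [1,8]: position i shifts by key[i mod 2].
For kitchen: k+1=l, i+8=q, t+1=u, c+8=k, h+1=i, e+8=m, n+1=o.

lqukimo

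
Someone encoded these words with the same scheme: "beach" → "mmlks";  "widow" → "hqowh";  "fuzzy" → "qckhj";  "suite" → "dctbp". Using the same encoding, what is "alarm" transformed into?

ltlzx

Shifts by position in beach: pos 0: b→m (+11), pos 1: e→m (+8), pos 2: a→l (+11), pos 3: c→k (+8) — repeating every 2. It's a Vigenère-style cipher with numeric key [11,8]: position i shifts by key[i mod 2].
For alarm: a+11=l, l+8=t, a+11=l, r+8=z, m+11=x.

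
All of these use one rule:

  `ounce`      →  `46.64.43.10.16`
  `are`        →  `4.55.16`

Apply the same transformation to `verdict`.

67.16.55.13.28.10.61

The formula is n = 3×(alphabet index, a=1) + 1.
For verdict: v=22→67, e=5→16, r=18→55, d=4→13, i=9→28, c=3→10, t=20→61.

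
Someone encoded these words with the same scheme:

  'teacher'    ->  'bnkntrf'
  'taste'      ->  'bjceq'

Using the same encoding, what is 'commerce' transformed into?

In teacher: t→b is +8, e→n is +9, a→k is +10, c→n is +11 — the shift increases by 1 each position. Each letter shifts forward by (position + 8), i.e. 8, 9, 10, … — the shift grows by one for each successive letter.
For commerce: c+8=k, o+9=x, m+10=w, m+11=x, e+12=q, r+13=e, c+14=q, e+15=t.

kxwxqeqt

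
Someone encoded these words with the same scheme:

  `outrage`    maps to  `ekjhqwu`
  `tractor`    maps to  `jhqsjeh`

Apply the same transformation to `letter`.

bujjuh

It's a constant shift of +16 (ROT16).
On letter: l+16=b, e+16=u, t+16=j, t+16=j, e+16=u, r+16=h.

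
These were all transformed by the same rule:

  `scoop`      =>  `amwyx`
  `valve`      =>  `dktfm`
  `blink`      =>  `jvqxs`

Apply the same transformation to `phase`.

It's a Vigenère-style cipher with numeric key [8,10]: position i shifts by key[i mod 2].
Applying it to phase: p+8=x, h+10=r, a+8=i, s+10=c, e+8=m.

xricm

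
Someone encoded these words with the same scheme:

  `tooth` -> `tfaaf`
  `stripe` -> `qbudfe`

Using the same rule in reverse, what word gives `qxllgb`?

The output letters match the input read backwards, each shifted +12: tooth reversed is htoot. Two steps: reverse the string, then apply a Caesar shift of +12.
Reversing it on qxllgb: shift back: q−12=e, x−12=l, l−12=z, l−12=z, g−12=u, b−12=p → elzzup; then reverse → puzzle.

puzzle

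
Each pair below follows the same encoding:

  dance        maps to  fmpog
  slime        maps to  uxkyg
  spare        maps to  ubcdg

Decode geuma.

essay

Shifts by position in dance: pos 0: d→f (+2), pos 1: a→m (+12), pos 2: n→p (+2), pos 3: c→o (+12) — repeating every 2. It's a Vigenère-style cipher with numeric key [2,12]: position i shifts by key[i mod 2].
Decoding geuma: g−2=e, e−12=s, u−2=s, m−12=a, a−2=y.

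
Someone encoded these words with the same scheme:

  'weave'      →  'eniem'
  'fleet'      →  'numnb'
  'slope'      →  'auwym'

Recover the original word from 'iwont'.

angel

Shifts by position in weave: pos 0: w→e (+8), pos 1: e→n (+9), pos 2: a→i (+8), pos 3: v→e (+9) — repeating every 2. A repeating key of period 2 is used — shifts +8, +9 over and over.
Undoing it on iwont: i−8=a, w−9=n, o−8=g, n−9=e, t−8=l.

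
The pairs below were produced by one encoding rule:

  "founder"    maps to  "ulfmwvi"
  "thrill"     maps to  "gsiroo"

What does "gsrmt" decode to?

Each pair mirrors across the alphabet (f↔u, o↔l, u↔f): positions sum to 25. This is the alphabet-reversal cipher (Atbash): a becomes z, b becomes y, etc.
Undoing it on gsrmt: g↔t, s↔h, r↔i, m↔n, t↔g.

thing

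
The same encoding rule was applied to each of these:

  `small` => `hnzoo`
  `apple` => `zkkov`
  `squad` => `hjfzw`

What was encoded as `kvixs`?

perch

This is the alphabet-reversal cipher (Atbash): a becomes z, b becomes y, etc.
Undoing it on kvixs: k↔p, v↔e, i↔r, x↔c, s↔h.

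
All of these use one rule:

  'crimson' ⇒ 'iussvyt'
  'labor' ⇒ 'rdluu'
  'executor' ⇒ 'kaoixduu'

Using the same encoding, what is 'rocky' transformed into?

Shifts by position in crimson: pos 0: c→i (+6), pos 1: r→u (+3), pos 2: i→s (+10), pos 3: m→s (+6), pos 4: s→v (+3), pos 5: o→y (+10) — repeating every 3. The shifts repeat in a cycle of length 3: positions 0,1,… shift by +6, +3, +10, then the pattern repeats.
Applying it to rocky: r+6=x, o+3=r, c+10=m, k+6=q, y+3=b.

xrmqb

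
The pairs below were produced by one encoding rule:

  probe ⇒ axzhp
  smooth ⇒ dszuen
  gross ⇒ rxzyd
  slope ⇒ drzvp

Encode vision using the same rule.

Shifts by position in probe: pos 0: p→a (+11), pos 1: r→x (+6), pos 2: o→z (+11), pos 3: b→h (+6) — repeating every 2. The shifts repeat in a cycle of length 2: positions 0,1,… shift by +11, +6, then the pattern repeats.
On vision: v+11=g, i+6=o, s+11=d, i+6=o, o+11=z, n+6=t.

godozt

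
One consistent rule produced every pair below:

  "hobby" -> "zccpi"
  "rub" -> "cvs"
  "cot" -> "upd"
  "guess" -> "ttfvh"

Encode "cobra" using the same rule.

bscpd

The output letters match the input read backwards, each shifted +1: hobby reversed is ybboh. Read the word backwards and shift each letter +1.
Applying it to cobra: reverse → arboc; then shift: a+1=b, r+1=s, b+1=c, o+1=p, c+1=d.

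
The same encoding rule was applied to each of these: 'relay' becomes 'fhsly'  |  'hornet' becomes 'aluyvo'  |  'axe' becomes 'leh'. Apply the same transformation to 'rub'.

iby

The output letters match the input read backwards, each shifted +7: relay reversed is yaler. The word is reversed, then every letter is shifted forward by 7.
Applying it to rub: reverse → bur; then shift: b+7=i, u+7=b, r+7=y.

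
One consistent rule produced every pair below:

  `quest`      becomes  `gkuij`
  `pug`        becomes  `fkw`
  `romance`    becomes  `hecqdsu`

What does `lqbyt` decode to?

valid

Every letter moves 16 places later in the alphabet, wrapping around z→a.
Reversing it on lqbyt: l−16=v, q−16=a, b−16=l, y−16=i, t−16=d.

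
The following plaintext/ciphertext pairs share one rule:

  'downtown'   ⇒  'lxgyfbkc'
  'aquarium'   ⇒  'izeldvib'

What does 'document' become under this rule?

In downtown: d→l is +8, o→x is +9, w→g is +10, n→y is +11 — the shift increases by 1 each position. Letter i (0-indexed) is shifted by i+8, so successive shifts are 8, 9, 10, ….
For document: d+8=l, o+9=x, c+10=m, u+11=f, m+12=y, e+13=r, n+14=b, t+15=i.

lxmfyrbi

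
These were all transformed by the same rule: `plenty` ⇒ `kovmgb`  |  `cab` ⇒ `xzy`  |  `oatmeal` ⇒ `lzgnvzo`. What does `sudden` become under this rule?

Each pair mirrors across the alphabet (p↔k, l↔o, e↔v): positions sum to 25. Each letter is replaced by its mirror in the alphabet: a↔z, b↔y, c↔x, and so on (the Atbash cipher).
For sudden: s↔h, u↔f, d↔w, d↔w, e↔v, n↔m.

hfwwvm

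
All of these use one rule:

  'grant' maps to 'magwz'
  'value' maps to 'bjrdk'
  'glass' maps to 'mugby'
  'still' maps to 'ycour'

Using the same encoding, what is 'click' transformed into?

iuolq

Shifts by position in grant: pos 0: g→m (+6), pos 1: r→a (+9), pos 2: a→g (+6), pos 3: n→w (+9) — repeating every 2. A repeating key of period 2 is used — shifts +6, +9 over and over.
Applying it to click: c+6=i, l+9=u, i+6=o, c+9=l, k+6=q.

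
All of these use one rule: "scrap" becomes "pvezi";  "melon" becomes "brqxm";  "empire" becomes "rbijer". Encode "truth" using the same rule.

s(18)→p(15) and c(2)→v(21) fit y≡11x+25 (mod 26); the inverse of 11 mod 26 is 19. Treating letters as 0–25, the rule is x ↦ 11x + 25 (mod 26).
On truth: t(19)→11·19+25≡0=a; r(17)→11·17+25≡4=e; u(20)→11·20+25≡11=l; t(19)→11·19+25≡0=a; h(7)→11·7+25≡24=y (all mod 26).

aelay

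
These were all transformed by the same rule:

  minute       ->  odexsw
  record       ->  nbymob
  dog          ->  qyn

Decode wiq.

The output letters match the input read backwards, each shifted +10: minute reversed is etunim. Read the word backwards and shift each letter +10.
Reversing it on wiq: shift back: w−10=m, i−10=y, q−10=g → myg; then reverse → gym.

gym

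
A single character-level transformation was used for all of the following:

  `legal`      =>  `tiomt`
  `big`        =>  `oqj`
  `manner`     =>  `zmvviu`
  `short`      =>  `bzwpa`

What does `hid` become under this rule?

Two steps: reverse the string, then apply a Caesar shift of +8.
Applying it to hid: reverse → dih; then shift: d+8=l, i+8=q, h+8=p.

lqp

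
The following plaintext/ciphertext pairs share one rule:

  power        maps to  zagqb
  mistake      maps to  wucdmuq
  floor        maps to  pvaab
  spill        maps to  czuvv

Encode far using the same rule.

The shift depends on letter class: consonant p→z is +10, but vowel o→a is +12. The rule splits by letter class: vowels +12, consonants +10.
For far: f(cons)+10=p, a(vowel)+12=m, r(cons)+10=b.

pmb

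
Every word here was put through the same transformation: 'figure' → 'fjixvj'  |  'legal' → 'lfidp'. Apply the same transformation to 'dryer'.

In figure: f→f is +0, i→j is +1, g→i is +2, u→x is +3 — the shift increases by 1 each position. The shift increases by 1 at each position, starting from +0: 0, 1, 2, ….
Applying it to dryer: d+0=d, r+1=s, y+2=a, e+3=h, r+4=v.

dsahv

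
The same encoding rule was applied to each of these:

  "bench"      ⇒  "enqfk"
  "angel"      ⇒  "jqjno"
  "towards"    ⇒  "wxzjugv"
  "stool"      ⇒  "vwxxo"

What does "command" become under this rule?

The shift depends on letter class: consonant b→e is +3, but vowel e→n is +9. The rule splits by letter class: vowels +9, consonants +3.
On command: c(cons)+3=f, o(vowel)+9=x, m(cons)+3=p, m(cons)+3=p, a(vowel)+9=j, n(cons)+3=q, d(cons)+3=g.

fxppjqg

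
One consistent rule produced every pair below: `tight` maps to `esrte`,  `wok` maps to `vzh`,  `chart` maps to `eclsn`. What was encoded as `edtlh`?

The output letters match the input read backwards, each shifted +11: tight reversed is thgit. Read the word backwards and shift each letter +11.
Undoing it on edtlh: shift back: e−11=t, d−11=s, t−11=i, l−11=a, h−11=w → tsiaw; then reverse → waist.

waist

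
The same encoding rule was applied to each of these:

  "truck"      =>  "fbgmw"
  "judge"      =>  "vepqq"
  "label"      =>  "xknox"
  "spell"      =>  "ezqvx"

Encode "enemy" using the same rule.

qxqwk

Shifts by position in truck: pos 0: t→f (+12), pos 1: r→b (+10), pos 2: u→g (+12), pos 3: c→m (+10) — repeating every 2. The shifts repeat in a cycle of length 2: positions 0,1,… shift by +12, +10, then the pattern repeats.
On enemy: e+12=q, n+10=x, e+12=q, m+10=w, y+12=k.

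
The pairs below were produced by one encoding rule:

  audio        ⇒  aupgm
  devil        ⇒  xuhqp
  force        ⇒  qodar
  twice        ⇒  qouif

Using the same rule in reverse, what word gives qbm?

ape

The output letters match the input read backwards, each shifted +12: audio reversed is oidua. The word is reversed, then every letter is shifted forward by 12.
Decoding qbm: shift back: q−12=e, b−12=p, m−12=a → epa; then reverse → ape.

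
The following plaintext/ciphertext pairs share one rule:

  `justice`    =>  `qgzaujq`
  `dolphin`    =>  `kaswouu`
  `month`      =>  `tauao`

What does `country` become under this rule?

jaguayf

The shift depends on letter class: consonant j→q is +7, but vowel u→g is +12. The rule splits by letter class: vowels +12, consonants +7.
For country: c(cons)+7=j, o(vowel)+12=a, u(vowel)+12=g, n(cons)+7=u, t(cons)+7=a, r(cons)+7=y, y(cons)+7=f.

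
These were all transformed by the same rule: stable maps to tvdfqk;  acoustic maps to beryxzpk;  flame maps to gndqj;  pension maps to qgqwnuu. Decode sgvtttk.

respond

Each letter shifts forward by (position + 1), i.e. 1, 2, 3, … — the shift grows by one for each successive letter.
Undoing it on sgvtttk: s−1=r, g−2=e, v−3=s, t−4=p, t−5=o, t−6=n, k−7=d.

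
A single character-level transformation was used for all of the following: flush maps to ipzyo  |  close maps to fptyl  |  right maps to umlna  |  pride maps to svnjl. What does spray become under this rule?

vtwgf

In flush: f→i is +3, l→p is +4, u→z is +5, s→y is +6 — the shift increases by 1 each position. Letter i (0-indexed) is shifted by i+3, so successive shifts are 3, 4, 5, ….
Applying it to spray: s+3=v, p+4=t, r+5=w, a+6=g, y+7=f.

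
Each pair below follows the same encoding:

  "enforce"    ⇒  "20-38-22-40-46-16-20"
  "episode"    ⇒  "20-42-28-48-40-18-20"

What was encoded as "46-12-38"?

ran

e(#5)→20 and n(#14)→38: differences scale by 2, so n = 2·pos + 10. With a=1..z=26, the number is 2·pos + 10.
Decoding 46-12-38: 46→(46−10)÷2=18=r, 12→(12−10)÷2=1=a, 38→(38−10)÷2=14=n.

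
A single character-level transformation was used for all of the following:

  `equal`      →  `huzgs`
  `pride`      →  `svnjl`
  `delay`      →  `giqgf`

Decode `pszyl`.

mouse

In equal: e→h is +3, q→u is +4, u→z is +5, a→g is +6 — the shift increases by 1 each position. The shift increases by 1 at each position, starting from +3: 3, 4, 5, ….
Decoding pszyl: p−3=m, s−4=o, z−5=u, y−6=s, l−7=e.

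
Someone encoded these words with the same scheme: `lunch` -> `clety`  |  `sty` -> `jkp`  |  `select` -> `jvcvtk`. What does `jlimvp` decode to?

Each letter is shifted forward by 17 in the alphabet (a Caesar shift of +17).
Undoing it on jlimvp: j−17=s, l−17=u, i−17=r, m−17=v, v−17=e, p−17=y.

survey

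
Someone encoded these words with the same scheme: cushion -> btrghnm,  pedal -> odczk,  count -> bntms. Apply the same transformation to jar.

Compare letters: c→b is +25, u→t is +25, s→r is +25 — a constant shift. This is a Caesar cipher with shift 25.
On jar: j+25=i, a+25=z, r+25=q.

izq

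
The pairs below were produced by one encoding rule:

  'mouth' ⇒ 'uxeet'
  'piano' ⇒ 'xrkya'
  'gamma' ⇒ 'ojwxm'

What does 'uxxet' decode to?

month

In mouth: m→u is +8, o→x is +9, u→e is +10, t→e is +11 — the shift increases by 1 each position. The shift increases by 1 at each position, starting from +8: 8, 9, 10, ….
Undoing it on uxxet: u−8=m, x−9=o, x−10=n, e−11=t, t−12=h.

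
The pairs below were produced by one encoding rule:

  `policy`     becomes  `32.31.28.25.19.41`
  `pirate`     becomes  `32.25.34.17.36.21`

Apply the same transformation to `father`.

Each letter is replaced by its alphabet position (a=1..z=26) + 16.
Applying it to father: f=6→22, a=1→17, t=20→36, h=8→24, e=5→21, r=18→34.

22.17.36.24.21.34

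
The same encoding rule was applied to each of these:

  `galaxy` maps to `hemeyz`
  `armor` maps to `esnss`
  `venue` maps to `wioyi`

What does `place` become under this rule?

The shift depends on letter class: consonant g→h is +1, but vowel a→e is +4. Two shifts are in play — +4 for a/e/i/o/u, +1 for every other letter.
For place: p(cons)+1=q, l(cons)+1=m, a(vowel)+4=e, c(cons)+1=d, e(vowel)+4=i.

qmedi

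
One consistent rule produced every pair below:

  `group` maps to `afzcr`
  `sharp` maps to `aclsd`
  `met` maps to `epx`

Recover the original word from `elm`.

Read the word backwards and shift each letter +11.
Reversing it on elm: shift back: e−11=t, l−11=a, m−11=b → tab; then reverse → bat.

bat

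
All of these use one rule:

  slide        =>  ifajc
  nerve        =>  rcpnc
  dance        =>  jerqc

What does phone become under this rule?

s(18)→i(8) and l(11)→f(5) fit y≡19x+4 (mod 26); the inverse of 19 mod 26 is 11. Each letter's alphabet position (a=0..z=25) is mapped through 19·x+4 mod 26 — an affine cipher.
Applying it to phone: p(15)→19·15+4≡3=d; h(7)→19·7+4≡7=h; o(14)→19·14+4≡10=k; n(13)→19·13+4≡17=r; e(4)→19·4+4≡2=c (all mod 26).

dhkrc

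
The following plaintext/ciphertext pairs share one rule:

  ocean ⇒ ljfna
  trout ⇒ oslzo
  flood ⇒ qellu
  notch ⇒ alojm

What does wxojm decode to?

pitch

o(14)→l(11) and c(2)→j(9) fit y≡11x+13 (mod 26); the inverse of 11 mod 26 is 19. Each letter's alphabet position (a=0..z=25) is mapped through 11·x+13 mod 26 — an affine cipher.
Decoding wxojm: w(22)→19·(22−13)≡15=p; x(23)→19·(23−13)≡8=i; o(14)→19·(14−13)≡19=t; j(9)→19·(9−13)≡2=c; m(12)→19·(12−13)≡7=h (all mod 26).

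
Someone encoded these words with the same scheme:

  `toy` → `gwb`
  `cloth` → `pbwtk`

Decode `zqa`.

The output letters match the input read backwards, each shifted +8: toy reversed is yot. Two steps: reverse the string, then apply a Caesar shift of +8.
Reversing it on zqa: shift back: z−8=r, q−8=i, a−8=s → ris; then reverse → sir.

sir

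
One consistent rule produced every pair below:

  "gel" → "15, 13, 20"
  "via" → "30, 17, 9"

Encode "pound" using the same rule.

24, 23, 29, 22, 12

g is letter #7 and maps to 15: an offset of 8. Each letter is replaced by its alphabet position (a=1..z=26) + 8.
For pound: p=16→24, o=15→23, u=21→29, n=14→22, d=4→12.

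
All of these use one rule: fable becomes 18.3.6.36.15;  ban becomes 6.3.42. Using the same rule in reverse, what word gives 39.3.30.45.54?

major

f(#6)→18 and a(#1)→3: differences scale by 3, so n = 3·pos + 0. The formula is n = 3×(alphabet index, a=1).
Decoding 39.3.30.45.54: 39→(39−0)÷3=13=m, 3→(3−0)÷3=1=a, 30→(30−0)÷3=10=j, 45→(45−0)÷3=15=o, 54→(54−0)÷3=18=r.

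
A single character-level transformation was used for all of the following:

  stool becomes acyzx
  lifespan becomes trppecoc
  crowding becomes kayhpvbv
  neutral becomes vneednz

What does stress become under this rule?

acbpef

In stool: s→a is +8, t→c is +9, o→y is +10, o→z is +11 — the shift increases by 1 each position. Each letter shifts forward by (position + 8), i.e. 8, 9, 10, … — the shift grows by one for each successive letter.
For stress: s+8=a, t+9=c, r+10=b, e+11=p, s+12=e, s+13=f.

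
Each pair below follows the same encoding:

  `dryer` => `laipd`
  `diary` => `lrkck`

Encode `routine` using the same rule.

zxeeuas

In dryer: d→l is +8, r→a is +9, y→i is +10, e→p is +11 — the shift increases by 1 each position. Letter i (0-indexed) is shifted by i+8, so successive shifts are 8, 9, 10, ….
Applying it to routine: r+8=z, o+9=x, u+10=e, t+11=e, i+12=u, n+13=a, e+14=s.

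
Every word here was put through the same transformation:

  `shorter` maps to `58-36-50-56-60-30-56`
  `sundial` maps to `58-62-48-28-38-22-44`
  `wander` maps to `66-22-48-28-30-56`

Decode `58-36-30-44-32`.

shelf

s(#19)→58 and h(#8)→36: differences scale by 2, so n = 2·pos + 20. Each letter becomes 2×(its alphabet position, a=1..z=26) + 20.
Undoing it on 58-36-30-44-32: 58→(58−20)÷2=19=s, 36→(36−20)÷2=8=h, 30→(30−20)÷2=5=e, 44→(44−20)÷2=12=l, 32→(32−20)÷2=6=f.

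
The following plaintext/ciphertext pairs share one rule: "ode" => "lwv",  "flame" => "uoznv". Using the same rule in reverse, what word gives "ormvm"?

Letters are reflected about the middle of the alphabet (position → 25−position): Atbash.
Undoing it on ormvm: o↔l, r↔i, m↔n, v↔e, m↔n.

linen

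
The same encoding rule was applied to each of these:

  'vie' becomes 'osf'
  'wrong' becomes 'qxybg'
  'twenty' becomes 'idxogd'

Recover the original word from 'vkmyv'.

local

The word is reversed, then every letter is shifted forward by 10.
Reversing it on vkmyv: shift back: v−10=l, k−10=a, m−10=c, y−10=o, v−10=l → lacol; then reverse → local.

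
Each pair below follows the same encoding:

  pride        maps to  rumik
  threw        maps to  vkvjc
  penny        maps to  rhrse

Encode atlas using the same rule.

In pride: p→r is +2, r→u is +3, i→m is +4, d→i is +5 — the shift increases by 1 each position. Letter i (0-indexed) is shifted by i+2, so successive shifts are 2, 3, 4, ….
Applying it to atlas: a+2=c, t+3=w, l+4=p, a+5=f, s+6=y.

cwpfy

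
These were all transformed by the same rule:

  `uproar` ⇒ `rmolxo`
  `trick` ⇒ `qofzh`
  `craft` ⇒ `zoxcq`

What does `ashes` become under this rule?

This is a Caesar cipher with shift 23.
For ashes: a+23=x, s+23=p, h+23=e, e+23=b, s+23=p.

xpebp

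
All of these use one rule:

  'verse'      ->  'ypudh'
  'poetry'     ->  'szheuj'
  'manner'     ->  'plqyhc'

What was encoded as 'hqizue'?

effort

Shifts by position in verse: pos 0: v→y (+3), pos 1: e→p (+11), pos 2: r→u (+3), pos 3: s→d (+11) — repeating every 2. It's a Vigenère-style cipher with numeric key [3,11]: position i shifts by key[i mod 2].
Reversing it on hqizue: h−3=e, q−11=f, i−3=f, z−11=o, u−3=r, e−11=t.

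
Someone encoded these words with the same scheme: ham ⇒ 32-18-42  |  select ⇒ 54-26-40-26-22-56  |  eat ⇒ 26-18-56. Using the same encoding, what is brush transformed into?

20-52-58-54-32

h(#8)→32 and a(#1)→18: differences scale by 2, so n = 2·pos + 16. The formula is n = 2×(alphabet index, a=1) + 16.
Applying it to brush: b=2→20, r=18→52, u=21→58, s=19→54, h=8→32.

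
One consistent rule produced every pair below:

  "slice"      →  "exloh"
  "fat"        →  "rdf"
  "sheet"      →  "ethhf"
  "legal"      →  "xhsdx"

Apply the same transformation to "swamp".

eidyb

The rule splits by letter class: vowels +3, consonants +12.
On swamp: s(cons)+12=e, w(cons)+12=i, a(vowel)+3=d, m(cons)+12=y, p(cons)+12=b.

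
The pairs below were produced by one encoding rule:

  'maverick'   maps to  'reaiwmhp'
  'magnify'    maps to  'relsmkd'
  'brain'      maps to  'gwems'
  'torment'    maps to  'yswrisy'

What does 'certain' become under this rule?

Two shifts are in play — +4 for a/e/i/o/u, +5 for every other letter.
On certain: c(cons)+5=h, e(vowel)+4=i, r(cons)+5=w, t(cons)+5=y, a(vowel)+4=e, i(vowel)+4=m, n(cons)+5=s.

hiwyems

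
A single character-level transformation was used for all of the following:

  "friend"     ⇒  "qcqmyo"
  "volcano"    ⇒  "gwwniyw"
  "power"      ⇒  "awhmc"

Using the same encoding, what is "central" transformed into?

The shift depends on letter class: consonant f→q is +11, but vowel i→q is +8. Two shifts are in play — +8 for a/e/i/o/u, +11 for every other letter.
For central: c(cons)+11=n, e(vowel)+8=m, n(cons)+11=y, t(cons)+11=e, r(cons)+11=c, a(vowel)+8=i, l(cons)+11=w.

nmyeciw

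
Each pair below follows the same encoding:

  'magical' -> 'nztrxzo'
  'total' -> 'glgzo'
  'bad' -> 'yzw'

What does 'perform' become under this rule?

kviulin

Each pair mirrors across the alphabet (m↔n, a↔z, g↔t): positions sum to 25. Letters are reflected about the middle of the alphabet (position → 25−position): Atbash.
On perform: p↔k, e↔v, r↔i, f↔u, o↔l, r↔i, m↔n.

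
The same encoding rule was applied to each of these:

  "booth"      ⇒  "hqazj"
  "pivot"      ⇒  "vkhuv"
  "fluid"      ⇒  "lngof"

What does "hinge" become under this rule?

It's a Vigenère-style cipher with numeric key [6,2,12]: position i shifts by key[i mod 3].
For hinge: h+6=n, i+2=k, n+12=z, g+6=m, e+2=g.

nkzmg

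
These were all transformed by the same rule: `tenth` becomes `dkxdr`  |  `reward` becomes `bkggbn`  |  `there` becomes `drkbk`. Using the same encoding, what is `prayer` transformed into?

The shift depends on letter class: consonant t→d is +10, but vowel e→k is +6. The rule splits by letter class: vowels +6, consonants +10.
For prayer: p(cons)+10=z, r(cons)+10=b, a(vowel)+6=g, y(cons)+10=i, e(vowel)+6=k, r(cons)+10=b.

zbgikb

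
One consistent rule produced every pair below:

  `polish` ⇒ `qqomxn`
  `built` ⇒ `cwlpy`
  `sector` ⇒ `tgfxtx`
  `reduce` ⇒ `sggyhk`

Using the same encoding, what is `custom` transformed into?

The shift increases by 1 at each position, starting from +1: 1, 2, 3, ….
Applying it to custom: c+1=d, u+2=w, s+3=v, t+4=x, o+5=t, m+6=s.

dwvxts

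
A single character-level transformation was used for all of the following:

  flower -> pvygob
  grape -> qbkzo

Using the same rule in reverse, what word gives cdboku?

streak

Compare letters: f→p is +10, l→v is +10, o→y is +10 — a constant shift. This is a Caesar cipher with shift 10.
Reversing it on cdboku: c−10=s, d−10=t, b−10=r, o−10=e, k−10=a, u−10=k.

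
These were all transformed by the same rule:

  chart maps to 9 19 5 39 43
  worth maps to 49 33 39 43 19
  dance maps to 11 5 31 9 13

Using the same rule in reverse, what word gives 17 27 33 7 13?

globe

c(#3)→9 and h(#8)→19: differences scale by 2, so n = 2·pos + 3. With a=1..z=26, the number is 2·pos + 3.
Undoing it on 17 27 33 7 13: 17→(17−3)÷2=7=g, 27→(27−3)÷2=12=l, 33→(33−3)÷2=15=o, 7→(7−3)÷2=2=b, 13→(13−3)÷2=5=e.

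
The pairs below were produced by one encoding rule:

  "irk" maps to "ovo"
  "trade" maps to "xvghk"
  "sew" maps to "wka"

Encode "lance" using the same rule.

pgrgk

The shift depends on letter class: consonant r→v is +4, but vowel i→o is +6. The rule splits by letter class: vowels +6, consonants +4.
For lance: l(cons)+4=p, a(vowel)+6=g, n(cons)+4=r, c(cons)+4=g, e(vowel)+6=k.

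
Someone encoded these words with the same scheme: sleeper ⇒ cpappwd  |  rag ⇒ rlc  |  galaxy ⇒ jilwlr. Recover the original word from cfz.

The output letters match the input read backwards, each shifted +11: sleeper reversed is repeels. Read the word backwards and shift each letter +11.
Reversing it on cfz: shift back: c−11=r, f−11=u, z−11=o → ruo; then reverse → our.

our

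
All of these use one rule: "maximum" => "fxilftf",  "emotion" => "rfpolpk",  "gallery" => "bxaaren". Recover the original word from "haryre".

clever

Each letter's alphabet position (a=0..z=25) is mapped through 5·x+23 mod 26 — an affine cipher.
Undoing it on haryre: h(7)→21·(7−23)≡2=c; a(0)→21·(0−23)≡11=l; r(17)→21·(17−23)≡4=e; y(24)→21·(24−23)≡21=v; r(17)→21·(17−23)≡4=e; e(4)→21·(4−23)≡17=r (all mod 26).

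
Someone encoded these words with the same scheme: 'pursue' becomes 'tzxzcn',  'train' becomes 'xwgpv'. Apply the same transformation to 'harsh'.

The shift increases by 1 at each position, starting from +4: 4, 5, 6, ….
Applying it to harsh: h+4=l, a+5=f, r+6=x, s+7=z, h+8=p.

lfxzp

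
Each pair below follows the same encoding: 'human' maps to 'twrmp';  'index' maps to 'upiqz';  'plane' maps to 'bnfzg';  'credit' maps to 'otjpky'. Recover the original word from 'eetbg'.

scope

Shifts by position in human: pos 0: h→t (+12), pos 1: u→w (+2), pos 2: m→r (+5), pos 3: a→m (+12), pos 4: n→p (+2) — repeating every 3. The shifts repeat in a cycle of length 3: positions 0,1,… shift by +12, +2, +5, then the pattern repeats.
Decoding eetbg: e−12=s, e−2=c, t−5=o, b−12=p, g−2=e.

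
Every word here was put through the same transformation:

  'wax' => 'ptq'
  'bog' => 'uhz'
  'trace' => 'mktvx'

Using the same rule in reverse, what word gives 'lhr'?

soy

This is a Caesar cipher with shift 19.
Undoing it on lhr: l−19=s, h−19=o, r−19=y.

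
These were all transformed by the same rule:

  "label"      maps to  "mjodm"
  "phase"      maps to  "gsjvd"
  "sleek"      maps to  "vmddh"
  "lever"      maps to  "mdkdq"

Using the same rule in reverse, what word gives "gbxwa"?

point

Treating letters as 0–25, the rule is x ↦ 5x + 9 (mod 26).
Decoding gbxwa: g(6)→21·(6−9)≡15=p; b(1)→21·(1−9)≡14=o; x(23)→21·(23−9)≡8=i; w(22)→21·(22−9)≡13=n; a(0)→21·(0−9)≡19=t (all mod 26).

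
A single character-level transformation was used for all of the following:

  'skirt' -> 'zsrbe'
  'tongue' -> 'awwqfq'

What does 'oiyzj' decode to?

Letter i (0-indexed) is shifted by i+7, so successive shifts are 7, 8, 9, ….
Decoding oiyzj: o−7=h, i−8=a, y−9=p, z−10=p, j−11=y.

happy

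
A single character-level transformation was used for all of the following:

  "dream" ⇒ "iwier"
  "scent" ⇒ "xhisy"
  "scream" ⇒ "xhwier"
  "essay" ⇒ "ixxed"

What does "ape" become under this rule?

The shift depends on letter class: consonant d→i is +5, but vowel e→i is +4. Vowels shift forward by 4 and consonants shift forward by 5.
Applying it to ape: a(vowel)+4=e, p(cons)+5=u, e(vowel)+4=i.

eui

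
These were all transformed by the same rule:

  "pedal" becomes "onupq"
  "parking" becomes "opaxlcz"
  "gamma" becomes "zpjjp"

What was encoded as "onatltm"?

p(15)→o(14) and e(4)→n(13) fit y≡19x+15 (mod 26); the inverse of 19 mod 26 is 11. This is an affine cipher: with a=0,…,z=25, each position x becomes (19x+15) mod 26.
Reversing it on onatltm: o(14)→11·(14−15)≡15=p; n(13)→11·(13−15)≡4=e; a(0)→11·(0−15)≡17=r; t(19)→11·(19−15)≡18=s; l(11)→11·(11−15)≡8=i; t(19)→11·(19−15)≡18=s; m(12)→11·(12−15)≡19=t (all mod 26).

persist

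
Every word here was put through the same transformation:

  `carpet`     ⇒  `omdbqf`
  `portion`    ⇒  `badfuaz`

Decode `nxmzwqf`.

blanket

Compare letters: c→o is +12, a→m is +12, r→d is +12 — a constant shift. Every letter moves 12 places later in the alphabet, wrapping around z→a.
Undoing it on nxmzwqf: n−12=b, x−12=l, m−12=a, z−12=n, w−12=k, q−12=e, f−12=t.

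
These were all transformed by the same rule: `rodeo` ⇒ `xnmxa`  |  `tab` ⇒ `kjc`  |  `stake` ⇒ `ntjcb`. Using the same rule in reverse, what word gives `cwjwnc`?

tenant

The output letters match the input read backwards, each shifted +9: rodeo reversed is oedor. Two steps: reverse the string, then apply a Caesar shift of +9.
Undoing it on cwjwnc: shift back: c−9=t, w−9=n, j−9=a, w−9=n, n−9=e, c−9=t → tnanet; then reverse → tenant.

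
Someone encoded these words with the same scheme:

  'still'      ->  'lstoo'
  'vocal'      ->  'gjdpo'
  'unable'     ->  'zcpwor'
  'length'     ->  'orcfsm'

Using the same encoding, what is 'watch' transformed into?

npsdm

s(18)→l(11) and t(19)→s(18) fit y≡7x+15 (mod 26); the inverse of 7 mod 26 is 15. This is an affine cipher: with a=0,…,z=25, each position x becomes (7x+15) mod 26.
For watch: w(22)→7·22+15≡13=n; a(0)→7·0+15≡15=p; t(19)→7·19+15≡18=s; c(2)→7·2+15≡3=d; h(7)→7·7+15≡12=m (all mod 26).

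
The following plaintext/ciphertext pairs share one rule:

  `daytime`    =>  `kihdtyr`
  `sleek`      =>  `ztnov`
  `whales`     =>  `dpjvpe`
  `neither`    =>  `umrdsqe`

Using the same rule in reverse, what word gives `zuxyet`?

smooth

In daytime: d→k is +7, a→i is +8, y→h is +9, t→d is +10 — the shift increases by 1 each position. The shift increases by 1 at each position, starting from +7: 7, 8, 9, ….
Reversing it on zuxyet: z−7=s, u−8=m, x−9=o, y−10=o, e−11=t, t−12=h.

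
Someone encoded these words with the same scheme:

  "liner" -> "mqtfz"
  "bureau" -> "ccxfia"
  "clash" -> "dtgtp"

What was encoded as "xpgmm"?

It's a Vigenère-style cipher with numeric key [1,8,6]: position i shifts by key[i mod 3].
Undoing it on xpgmm: x−1=w, p−8=h, g−6=a, m−1=l, m−8=e.

whale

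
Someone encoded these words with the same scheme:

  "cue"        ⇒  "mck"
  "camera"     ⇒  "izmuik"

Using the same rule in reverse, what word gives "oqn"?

The output letters match the input read backwards, each shifted +8: cue reversed is euc. Read the word backwards and shift each letter +8.
Reversing it on oqn: shift back: o−8=g, q−8=i, n−8=f → gif; then reverse → fig.

fig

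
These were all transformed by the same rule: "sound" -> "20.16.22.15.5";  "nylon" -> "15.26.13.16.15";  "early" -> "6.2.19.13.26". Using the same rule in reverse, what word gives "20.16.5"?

sod

s is letter #19 and maps to 20: an offset of 1. Each letter is replaced by its alphabet position (a=1..z=26) + 1.
Decoding 20.16.5: 20→(20−1)÷1=19=s, 16→(16−1)÷1=15=o, 5→(5−1)÷1=4=d.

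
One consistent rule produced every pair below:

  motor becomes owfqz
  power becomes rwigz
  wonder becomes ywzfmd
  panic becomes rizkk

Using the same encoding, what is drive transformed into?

fzuxm

It's a Vigenère-style cipher with numeric key [2,8,12]: position i shifts by key[i mod 3].
For drive: d+2=f, r+8=z, i+12=u, v+2=x, e+8=m.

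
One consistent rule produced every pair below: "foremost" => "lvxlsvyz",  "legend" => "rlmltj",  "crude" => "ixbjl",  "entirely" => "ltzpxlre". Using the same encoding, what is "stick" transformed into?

yzpiq

The shift depends on letter class: consonant f→l is +6, but vowel o→v is +7. The rule splits by letter class: vowels +7, consonants +6.
For stick: s(cons)+6=y, t(cons)+6=z, i(vowel)+7=p, c(cons)+6=i, k(cons)+6=q.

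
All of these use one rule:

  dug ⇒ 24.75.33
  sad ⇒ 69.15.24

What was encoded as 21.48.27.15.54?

Each letter becomes 3×(its alphabet position, a=1..z=26) + 12.
Undoing it on 21.48.27.15.54: 21→(21−12)÷3=3=c, 48→(48−12)÷3=12=l, 27→(27−12)÷3=5=e, 15→(15−12)÷3=1=a, 54→(54−12)÷3=14=n.

clean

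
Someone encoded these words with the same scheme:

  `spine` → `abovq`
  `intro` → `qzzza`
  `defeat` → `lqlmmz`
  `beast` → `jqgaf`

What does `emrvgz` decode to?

The shifts repeat in a cycle of length 3: positions 0,1,… shift by +8, +12, +6, then the pattern repeats.
Undoing it on emrvgz: e−8=w, m−12=a, r−6=l, v−8=n, g−12=u, z−6=t.

walnut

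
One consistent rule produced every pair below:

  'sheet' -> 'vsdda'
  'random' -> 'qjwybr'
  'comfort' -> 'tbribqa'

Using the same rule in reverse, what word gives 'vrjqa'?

s(18)→v(21) and h(7)→s(18) fit y≡5x+9 (mod 26); the inverse of 5 mod 26 is 21. This is an affine cipher: with a=0,…,z=25, each position x becomes (5x+9) mod 26.
Decoding vrjqa: v(21)→21·(21−9)≡18=s; r(17)→21·(17−9)≡12=m; j(9)→21·(9−9)≡0=a; q(16)→21·(16−9)≡17=r; a(0)→21·(0−9)≡19=t (all mod 26).

smart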